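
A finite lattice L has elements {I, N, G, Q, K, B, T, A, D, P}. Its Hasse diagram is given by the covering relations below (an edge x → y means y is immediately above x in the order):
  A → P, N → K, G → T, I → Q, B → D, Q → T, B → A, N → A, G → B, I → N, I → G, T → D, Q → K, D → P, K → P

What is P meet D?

Common lower bounds of {P, D}: B, D, G, I, Q, T.
The greatest among these is D.

D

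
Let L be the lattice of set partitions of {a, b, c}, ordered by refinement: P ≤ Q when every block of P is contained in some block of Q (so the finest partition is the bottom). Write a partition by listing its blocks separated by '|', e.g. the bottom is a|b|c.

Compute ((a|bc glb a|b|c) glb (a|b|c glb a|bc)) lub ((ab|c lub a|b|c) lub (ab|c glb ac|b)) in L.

ab|c

a|bc ∧ a|b|c = a|b|c
a|b|c ∧ a|bc = a|b|c
a|b|c ∧ a|b|c = a|b|c
ab|c ∨ a|b|c = ab|c
ab|c ∧ ac|b = a|b|c
ab|c ∨ a|b|c = ab|c
a|b|c ∨ ab|c = ab|c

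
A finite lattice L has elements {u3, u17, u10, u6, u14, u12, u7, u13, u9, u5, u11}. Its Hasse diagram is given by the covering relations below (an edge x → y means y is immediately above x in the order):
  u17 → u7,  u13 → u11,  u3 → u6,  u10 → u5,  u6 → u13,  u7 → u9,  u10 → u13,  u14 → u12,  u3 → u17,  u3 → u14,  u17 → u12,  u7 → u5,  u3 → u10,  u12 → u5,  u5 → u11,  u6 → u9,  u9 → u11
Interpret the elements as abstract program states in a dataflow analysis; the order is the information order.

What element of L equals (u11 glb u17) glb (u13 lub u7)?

u17

u11 ∧ u17 = u17
u13 ∨ u7 = u11
u17 ∧ u11 = u17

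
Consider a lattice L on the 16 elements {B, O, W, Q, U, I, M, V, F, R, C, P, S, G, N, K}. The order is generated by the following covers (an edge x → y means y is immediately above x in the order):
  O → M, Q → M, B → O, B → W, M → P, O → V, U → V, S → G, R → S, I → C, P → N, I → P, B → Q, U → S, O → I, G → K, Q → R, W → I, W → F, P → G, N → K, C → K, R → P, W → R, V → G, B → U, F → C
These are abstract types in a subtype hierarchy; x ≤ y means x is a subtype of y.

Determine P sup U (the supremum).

Common upper bounds of {P, U}: G, K.
The least among these is G.

G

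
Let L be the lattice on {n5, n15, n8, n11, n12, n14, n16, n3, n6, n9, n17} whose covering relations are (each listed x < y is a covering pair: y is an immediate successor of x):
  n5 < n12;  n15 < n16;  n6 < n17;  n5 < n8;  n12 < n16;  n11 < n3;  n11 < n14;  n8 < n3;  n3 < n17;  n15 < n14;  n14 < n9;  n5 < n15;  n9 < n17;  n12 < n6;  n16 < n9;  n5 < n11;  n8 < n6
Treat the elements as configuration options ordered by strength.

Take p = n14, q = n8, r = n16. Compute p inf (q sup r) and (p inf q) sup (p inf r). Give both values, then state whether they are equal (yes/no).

q sup r = n17, so p inf (q sup r) = n14 inf n17 = n14.
p inf q = n5 and p inf r = n15, so (p inf q) sup (p inf r) = n5 sup n15 = n15.
Equal: no.

n14; n15; no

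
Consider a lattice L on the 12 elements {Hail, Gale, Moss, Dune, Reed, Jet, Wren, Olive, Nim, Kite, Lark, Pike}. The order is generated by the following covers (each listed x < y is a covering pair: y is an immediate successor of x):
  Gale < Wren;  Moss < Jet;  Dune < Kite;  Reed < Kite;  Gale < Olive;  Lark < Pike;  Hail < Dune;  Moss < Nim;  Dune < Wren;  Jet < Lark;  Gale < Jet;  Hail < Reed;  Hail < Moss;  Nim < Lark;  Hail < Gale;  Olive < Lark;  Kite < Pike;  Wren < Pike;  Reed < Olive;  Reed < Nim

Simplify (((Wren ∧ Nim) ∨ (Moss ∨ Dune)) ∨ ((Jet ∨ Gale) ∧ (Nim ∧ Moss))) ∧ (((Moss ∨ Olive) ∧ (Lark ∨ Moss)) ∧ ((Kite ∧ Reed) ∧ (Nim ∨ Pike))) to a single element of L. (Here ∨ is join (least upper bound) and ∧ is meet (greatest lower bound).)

Reed

Wren ∧ Nim = Hail
Moss ∨ Dune = Pike
Hail ∨ Pike = Pike
Jet ∨ Gale = Jet
Nim ∧ Moss = Moss
Jet ∧ Moss = Moss
Pike ∨ Moss = Pike
Moss ∨ Olive = Lark
Lark ∨ Moss = Lark
Lark ∧ Lark = Lark
Kite ∧ Reed = Reed
Nim ∨ Pike = Pike
Reed ∧ Pike = Reed
Lark ∧ Reed = Reed
Pike ∧ Reed = Reed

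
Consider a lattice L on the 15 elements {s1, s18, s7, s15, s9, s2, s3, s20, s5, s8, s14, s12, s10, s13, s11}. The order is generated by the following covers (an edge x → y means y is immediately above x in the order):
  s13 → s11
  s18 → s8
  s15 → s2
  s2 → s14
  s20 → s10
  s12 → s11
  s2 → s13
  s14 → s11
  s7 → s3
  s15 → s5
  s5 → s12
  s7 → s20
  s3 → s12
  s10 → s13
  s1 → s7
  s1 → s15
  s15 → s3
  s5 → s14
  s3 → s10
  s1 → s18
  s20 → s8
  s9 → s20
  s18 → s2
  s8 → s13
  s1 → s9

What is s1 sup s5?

s5

Common upper bounds of {s1, s5}: s11, s12, s14, s5.
The least among these is s5.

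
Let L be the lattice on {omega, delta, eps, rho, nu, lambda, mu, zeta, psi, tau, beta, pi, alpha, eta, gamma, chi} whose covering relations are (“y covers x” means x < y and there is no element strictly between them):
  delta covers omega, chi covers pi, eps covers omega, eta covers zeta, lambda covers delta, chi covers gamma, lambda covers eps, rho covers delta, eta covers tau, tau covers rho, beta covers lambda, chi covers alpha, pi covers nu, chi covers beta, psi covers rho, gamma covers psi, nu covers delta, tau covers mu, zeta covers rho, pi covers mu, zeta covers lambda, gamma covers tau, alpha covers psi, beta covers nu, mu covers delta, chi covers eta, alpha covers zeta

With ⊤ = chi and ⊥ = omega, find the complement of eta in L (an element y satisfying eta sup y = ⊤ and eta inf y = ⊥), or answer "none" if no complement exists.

none

For every candidate y, either eta ∨ y ≠ chi or eta ∧ y ≠ omega; no complement exists.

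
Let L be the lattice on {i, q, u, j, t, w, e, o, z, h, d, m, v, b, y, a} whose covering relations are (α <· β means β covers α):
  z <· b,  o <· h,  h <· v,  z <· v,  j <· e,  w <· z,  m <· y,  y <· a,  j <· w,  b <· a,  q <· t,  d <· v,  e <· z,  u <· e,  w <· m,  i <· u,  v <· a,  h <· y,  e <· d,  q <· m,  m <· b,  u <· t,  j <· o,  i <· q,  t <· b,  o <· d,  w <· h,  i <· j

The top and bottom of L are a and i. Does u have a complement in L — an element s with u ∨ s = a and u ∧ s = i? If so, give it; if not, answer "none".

Need s with u ∨ s = a and u ∧ s = i.
Checking each element gives: y.

y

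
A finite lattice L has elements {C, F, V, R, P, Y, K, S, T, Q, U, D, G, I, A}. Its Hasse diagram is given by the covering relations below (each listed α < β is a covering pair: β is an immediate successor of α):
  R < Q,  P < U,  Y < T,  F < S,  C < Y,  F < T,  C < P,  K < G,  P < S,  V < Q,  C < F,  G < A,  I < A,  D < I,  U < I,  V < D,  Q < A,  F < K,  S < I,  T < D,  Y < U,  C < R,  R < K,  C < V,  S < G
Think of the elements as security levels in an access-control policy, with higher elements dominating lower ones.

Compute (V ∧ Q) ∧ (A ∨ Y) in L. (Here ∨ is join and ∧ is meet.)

V

V ∧ Q = V
A ∨ Y = A
V ∧ A = V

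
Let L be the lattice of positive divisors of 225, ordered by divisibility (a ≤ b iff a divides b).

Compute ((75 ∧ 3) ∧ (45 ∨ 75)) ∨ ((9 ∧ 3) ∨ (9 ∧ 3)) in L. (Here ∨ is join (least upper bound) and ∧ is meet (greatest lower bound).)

75 ∧ 3 = 3
45 ∨ 75 = 225
3 ∧ 225 = 3
9 ∧ 3 = 3
9 ∧ 3 = 3
3 ∨ 3 = 3
3 ∨ 3 = 3

3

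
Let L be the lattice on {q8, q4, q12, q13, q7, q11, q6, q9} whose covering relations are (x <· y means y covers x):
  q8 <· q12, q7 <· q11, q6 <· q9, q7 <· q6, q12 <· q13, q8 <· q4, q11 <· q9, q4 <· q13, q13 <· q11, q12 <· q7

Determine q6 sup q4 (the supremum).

q9

Common upper bounds of {q6, q4}: q9.
The least among these is q9.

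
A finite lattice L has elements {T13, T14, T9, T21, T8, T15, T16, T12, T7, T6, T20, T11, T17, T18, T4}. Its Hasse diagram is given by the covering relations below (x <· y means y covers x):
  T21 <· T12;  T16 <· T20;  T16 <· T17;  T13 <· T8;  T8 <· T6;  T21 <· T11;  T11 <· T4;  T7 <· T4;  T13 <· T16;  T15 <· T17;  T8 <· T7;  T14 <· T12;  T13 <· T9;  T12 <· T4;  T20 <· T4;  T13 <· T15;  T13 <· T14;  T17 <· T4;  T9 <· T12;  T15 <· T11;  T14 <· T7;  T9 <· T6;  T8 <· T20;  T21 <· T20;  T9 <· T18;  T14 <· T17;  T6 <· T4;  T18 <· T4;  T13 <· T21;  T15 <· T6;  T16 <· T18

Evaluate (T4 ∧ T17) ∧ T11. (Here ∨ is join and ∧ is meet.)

T4 ∧ T17 = T17
T17 ∧ T11 = T15

T15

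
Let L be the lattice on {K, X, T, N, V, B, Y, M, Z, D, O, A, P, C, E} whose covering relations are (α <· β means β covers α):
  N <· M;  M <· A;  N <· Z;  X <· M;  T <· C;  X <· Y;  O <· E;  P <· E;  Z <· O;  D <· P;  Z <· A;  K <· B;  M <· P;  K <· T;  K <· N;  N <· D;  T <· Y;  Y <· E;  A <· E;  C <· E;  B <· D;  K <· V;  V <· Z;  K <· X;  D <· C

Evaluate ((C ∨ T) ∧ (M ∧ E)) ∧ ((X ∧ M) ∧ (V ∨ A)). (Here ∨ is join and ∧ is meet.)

K

C ∨ T = C
M ∧ E = M
C ∧ M = N
X ∧ M = X
V ∨ A = A
X ∧ A = X
N ∧ X = K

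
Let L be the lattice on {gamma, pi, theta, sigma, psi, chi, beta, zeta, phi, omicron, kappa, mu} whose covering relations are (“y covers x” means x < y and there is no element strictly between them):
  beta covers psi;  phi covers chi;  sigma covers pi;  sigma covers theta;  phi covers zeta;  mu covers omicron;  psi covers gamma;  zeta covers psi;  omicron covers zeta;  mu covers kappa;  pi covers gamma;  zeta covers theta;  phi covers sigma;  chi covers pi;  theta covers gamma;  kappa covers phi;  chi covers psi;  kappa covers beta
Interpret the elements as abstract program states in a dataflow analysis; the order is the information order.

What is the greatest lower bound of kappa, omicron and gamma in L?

Common lower bounds of {kappa, omicron, gamma}: gamma.
The greatest among these is gamma.

gamma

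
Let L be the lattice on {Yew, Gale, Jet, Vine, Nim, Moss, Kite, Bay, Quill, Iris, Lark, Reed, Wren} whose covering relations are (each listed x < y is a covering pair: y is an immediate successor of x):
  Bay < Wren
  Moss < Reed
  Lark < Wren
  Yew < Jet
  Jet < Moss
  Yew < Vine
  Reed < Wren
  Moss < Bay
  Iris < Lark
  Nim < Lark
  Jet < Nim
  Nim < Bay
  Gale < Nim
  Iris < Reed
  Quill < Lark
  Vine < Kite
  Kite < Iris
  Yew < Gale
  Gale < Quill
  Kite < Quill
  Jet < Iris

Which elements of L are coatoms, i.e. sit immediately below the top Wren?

Bay, Lark, Reed

The coatoms are exactly the elements covered by Wren: Bay, Lark, Reed.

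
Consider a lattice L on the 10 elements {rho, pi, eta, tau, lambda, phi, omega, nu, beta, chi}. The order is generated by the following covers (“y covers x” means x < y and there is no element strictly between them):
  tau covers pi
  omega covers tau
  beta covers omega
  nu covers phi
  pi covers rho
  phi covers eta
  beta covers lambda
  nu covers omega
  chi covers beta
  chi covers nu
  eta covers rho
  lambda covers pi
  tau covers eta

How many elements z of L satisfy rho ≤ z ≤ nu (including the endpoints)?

The interval [rho, nu] = {eta, nu, omega, phi, pi, rho, tau}, which has 7 elements.

7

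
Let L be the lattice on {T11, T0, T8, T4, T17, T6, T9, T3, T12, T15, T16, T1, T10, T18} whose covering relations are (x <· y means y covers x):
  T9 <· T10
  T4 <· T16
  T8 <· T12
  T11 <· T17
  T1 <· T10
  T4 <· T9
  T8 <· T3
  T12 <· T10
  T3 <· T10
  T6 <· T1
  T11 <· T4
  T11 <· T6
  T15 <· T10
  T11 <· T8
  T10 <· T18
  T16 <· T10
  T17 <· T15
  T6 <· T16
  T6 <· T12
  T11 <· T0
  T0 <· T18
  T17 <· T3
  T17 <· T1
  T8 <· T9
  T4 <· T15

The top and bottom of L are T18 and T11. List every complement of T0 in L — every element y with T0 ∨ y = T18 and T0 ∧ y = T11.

Need y with T0 ∨ y = T18 and T0 ∧ y = T11.
Checking each element gives: T1, T10, T12, T15, T16, T17, T3, T4, T6, T8, T9.

T1, T10, T12, T15, T16, T17, T3, T4, T6, T8, T9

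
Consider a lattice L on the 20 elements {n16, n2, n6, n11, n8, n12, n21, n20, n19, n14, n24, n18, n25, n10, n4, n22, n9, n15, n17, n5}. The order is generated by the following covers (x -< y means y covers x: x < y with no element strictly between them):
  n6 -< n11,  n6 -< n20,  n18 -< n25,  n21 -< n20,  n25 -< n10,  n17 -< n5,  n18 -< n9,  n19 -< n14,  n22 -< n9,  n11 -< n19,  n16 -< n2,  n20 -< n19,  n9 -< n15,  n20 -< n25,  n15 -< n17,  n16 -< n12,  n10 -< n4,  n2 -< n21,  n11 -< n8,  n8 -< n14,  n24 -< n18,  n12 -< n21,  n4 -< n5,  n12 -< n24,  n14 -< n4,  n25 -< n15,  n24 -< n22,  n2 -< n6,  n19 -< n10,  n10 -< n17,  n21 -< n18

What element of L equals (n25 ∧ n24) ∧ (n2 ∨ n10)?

n25 ∧ n24 = n24
n2 ∨ n10 = n10
n24 ∧ n10 = n24

n24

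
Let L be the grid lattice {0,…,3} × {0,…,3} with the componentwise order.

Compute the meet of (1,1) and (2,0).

In a product of chains, the meet is componentwise min, giving (1,0).

(1,0)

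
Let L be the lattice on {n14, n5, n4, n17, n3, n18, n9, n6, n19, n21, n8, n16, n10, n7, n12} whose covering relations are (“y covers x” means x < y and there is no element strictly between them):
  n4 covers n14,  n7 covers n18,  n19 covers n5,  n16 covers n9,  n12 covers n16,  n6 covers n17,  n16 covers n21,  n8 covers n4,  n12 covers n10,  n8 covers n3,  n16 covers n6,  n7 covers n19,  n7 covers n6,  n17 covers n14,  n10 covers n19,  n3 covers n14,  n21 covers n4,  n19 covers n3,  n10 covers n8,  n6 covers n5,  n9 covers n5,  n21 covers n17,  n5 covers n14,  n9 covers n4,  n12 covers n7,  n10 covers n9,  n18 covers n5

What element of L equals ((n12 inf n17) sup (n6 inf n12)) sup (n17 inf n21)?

n12 ∧ n17 = n17
n6 ∧ n12 = n6
n17 ∨ n6 = n6
n17 ∧ n21 = n17
n6 ∨ n17 = n6

n6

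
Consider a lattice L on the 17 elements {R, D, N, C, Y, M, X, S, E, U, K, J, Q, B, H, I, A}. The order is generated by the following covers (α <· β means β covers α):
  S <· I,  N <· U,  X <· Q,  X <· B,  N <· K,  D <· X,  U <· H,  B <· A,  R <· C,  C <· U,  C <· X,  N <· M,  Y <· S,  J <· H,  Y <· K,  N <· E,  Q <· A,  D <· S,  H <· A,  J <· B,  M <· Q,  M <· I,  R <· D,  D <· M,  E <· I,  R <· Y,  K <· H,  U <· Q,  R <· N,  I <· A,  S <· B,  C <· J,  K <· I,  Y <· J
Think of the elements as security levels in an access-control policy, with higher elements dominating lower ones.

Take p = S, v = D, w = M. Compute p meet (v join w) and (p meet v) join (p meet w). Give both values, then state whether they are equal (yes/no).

v join w = M, so p meet (v join w) = S meet M = D.
p meet v = D and p meet w = D, so (p meet v) join (p meet w) = D join D = D.
Equal: yes.

D; D; yes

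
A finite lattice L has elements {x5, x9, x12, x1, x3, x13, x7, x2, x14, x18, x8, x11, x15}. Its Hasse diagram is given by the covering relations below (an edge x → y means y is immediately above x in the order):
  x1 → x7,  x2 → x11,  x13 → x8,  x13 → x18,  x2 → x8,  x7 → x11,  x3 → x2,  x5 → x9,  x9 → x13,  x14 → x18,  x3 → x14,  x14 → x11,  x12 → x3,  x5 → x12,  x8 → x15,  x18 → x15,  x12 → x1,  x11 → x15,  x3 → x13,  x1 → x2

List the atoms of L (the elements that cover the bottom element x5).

The atoms are exactly the elements that cover x5: x12, x9.

x12, x9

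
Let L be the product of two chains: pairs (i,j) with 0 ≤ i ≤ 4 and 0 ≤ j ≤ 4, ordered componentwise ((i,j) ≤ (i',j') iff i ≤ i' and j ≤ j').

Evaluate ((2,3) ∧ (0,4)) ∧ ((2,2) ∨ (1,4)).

(0,3)

(2,3) ∧ (0,4) = (0,3)
(2,2) ∨ (1,4) = (2,4)
(0,3) ∧ (2,4) = (0,3)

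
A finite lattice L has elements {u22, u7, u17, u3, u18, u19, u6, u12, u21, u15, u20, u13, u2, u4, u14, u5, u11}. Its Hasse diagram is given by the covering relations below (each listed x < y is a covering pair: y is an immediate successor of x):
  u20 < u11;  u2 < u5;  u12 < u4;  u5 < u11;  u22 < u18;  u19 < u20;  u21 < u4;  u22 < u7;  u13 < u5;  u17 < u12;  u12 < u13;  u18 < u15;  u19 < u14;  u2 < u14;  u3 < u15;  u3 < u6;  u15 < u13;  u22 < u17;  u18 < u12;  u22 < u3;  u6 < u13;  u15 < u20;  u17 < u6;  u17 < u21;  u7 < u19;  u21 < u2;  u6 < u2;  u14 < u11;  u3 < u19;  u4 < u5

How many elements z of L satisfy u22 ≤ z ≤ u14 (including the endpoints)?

9

The interval [u22, u14] = {u14, u17, u19, u2, u21, u22, u3, u6, u7}, which has 9 elements.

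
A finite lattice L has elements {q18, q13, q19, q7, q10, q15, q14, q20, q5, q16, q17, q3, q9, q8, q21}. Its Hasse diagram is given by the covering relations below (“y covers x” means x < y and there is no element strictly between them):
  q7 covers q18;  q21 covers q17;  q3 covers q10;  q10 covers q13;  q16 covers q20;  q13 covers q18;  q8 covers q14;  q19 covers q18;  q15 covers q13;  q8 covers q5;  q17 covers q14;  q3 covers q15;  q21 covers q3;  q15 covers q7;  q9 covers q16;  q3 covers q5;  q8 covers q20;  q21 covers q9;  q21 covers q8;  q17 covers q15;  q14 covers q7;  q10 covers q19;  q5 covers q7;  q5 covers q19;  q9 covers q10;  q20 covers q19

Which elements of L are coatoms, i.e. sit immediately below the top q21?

q17, q3, q8, q9

The coatoms are exactly the elements covered by q21: q17, q3, q8, q9.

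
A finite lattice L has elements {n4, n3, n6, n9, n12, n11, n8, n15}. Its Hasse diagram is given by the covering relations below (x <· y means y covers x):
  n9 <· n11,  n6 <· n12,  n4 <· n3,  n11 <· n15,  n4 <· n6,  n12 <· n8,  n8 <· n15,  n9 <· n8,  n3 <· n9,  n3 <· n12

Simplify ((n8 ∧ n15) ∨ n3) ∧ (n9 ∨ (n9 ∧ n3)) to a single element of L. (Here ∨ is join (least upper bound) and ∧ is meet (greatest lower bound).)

n9

n8 ∧ n15 = n8
n8 ∨ n3 = n8
n9 ∧ n3 = n3
n9 ∨ n3 = n9
n8 ∧ n9 = n9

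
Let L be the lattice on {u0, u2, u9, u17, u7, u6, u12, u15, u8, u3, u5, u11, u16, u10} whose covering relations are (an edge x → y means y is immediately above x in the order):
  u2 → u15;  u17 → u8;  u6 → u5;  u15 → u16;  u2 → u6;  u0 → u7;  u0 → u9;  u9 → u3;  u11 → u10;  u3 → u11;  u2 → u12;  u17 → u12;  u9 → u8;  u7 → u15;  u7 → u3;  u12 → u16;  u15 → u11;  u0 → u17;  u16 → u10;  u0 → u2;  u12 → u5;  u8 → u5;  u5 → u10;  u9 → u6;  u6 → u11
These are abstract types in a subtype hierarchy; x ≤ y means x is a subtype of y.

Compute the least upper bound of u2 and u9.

u6

Common upper bounds of {u2, u9}: u10, u11, u5, u6.
The least among these is u6.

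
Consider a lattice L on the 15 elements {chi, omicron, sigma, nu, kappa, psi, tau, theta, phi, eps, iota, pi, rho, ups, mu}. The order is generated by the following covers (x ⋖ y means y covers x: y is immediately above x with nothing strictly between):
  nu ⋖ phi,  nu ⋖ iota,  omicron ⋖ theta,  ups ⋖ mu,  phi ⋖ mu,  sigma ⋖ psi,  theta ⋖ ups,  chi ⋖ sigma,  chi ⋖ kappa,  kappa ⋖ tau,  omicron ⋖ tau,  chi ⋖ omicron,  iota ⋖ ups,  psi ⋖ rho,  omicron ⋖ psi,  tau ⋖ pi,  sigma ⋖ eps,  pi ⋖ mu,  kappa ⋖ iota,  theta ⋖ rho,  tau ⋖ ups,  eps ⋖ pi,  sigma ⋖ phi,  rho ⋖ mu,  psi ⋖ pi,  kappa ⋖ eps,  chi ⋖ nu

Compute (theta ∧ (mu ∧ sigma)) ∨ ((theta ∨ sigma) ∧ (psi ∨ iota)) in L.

rho

mu ∧ sigma = sigma
theta ∧ sigma = chi
theta ∨ sigma = rho
psi ∨ iota = mu
rho ∧ mu = rho
chi ∨ rho = rho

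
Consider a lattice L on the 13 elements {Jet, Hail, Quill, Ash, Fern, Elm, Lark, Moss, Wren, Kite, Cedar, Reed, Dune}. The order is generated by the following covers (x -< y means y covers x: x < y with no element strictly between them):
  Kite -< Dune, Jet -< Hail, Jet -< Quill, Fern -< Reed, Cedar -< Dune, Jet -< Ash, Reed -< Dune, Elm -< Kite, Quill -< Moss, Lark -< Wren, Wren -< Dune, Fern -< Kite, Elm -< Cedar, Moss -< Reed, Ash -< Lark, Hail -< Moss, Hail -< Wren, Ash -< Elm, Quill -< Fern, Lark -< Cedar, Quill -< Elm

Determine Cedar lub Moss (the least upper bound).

Common upper bounds of {Cedar, Moss}: Dune.
The least among these is Dune.

Dune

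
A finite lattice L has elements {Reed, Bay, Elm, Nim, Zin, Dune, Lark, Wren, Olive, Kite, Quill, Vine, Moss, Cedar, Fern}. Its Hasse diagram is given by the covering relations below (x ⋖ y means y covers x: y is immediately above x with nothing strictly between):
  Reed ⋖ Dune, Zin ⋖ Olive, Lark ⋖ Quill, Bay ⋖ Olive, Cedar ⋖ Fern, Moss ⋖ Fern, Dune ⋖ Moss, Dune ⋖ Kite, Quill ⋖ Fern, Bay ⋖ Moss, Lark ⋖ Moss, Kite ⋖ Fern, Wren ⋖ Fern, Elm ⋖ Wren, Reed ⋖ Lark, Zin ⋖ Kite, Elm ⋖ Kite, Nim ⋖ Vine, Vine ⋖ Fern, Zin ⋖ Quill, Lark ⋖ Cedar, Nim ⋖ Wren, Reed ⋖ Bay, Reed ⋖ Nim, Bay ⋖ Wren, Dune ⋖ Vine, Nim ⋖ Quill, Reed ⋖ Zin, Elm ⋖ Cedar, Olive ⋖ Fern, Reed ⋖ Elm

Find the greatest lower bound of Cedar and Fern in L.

Common lower bounds of {Cedar, Fern}: Cedar, Elm, Lark, Reed.
The greatest among these is Cedar.

Cedar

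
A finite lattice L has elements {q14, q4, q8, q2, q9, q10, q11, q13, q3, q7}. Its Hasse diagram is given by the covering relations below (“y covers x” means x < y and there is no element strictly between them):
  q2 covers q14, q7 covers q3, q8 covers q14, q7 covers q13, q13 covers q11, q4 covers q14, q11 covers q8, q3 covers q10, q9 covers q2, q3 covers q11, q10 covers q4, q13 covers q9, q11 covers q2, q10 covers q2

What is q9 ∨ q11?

q13

Common upper bounds of {q9, q11}: q13, q7.
The least among these is q13.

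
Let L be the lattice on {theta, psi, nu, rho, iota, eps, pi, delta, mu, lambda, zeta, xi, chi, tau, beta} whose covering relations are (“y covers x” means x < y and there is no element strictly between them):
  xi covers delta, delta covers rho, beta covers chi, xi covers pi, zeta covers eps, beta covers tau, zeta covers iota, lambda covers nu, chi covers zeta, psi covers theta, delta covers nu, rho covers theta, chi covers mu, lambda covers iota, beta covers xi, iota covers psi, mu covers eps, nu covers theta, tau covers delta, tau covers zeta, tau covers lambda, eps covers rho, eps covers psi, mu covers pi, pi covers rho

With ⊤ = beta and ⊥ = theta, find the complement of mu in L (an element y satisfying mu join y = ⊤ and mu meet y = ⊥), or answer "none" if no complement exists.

nu

Need y with mu ∨ y = beta and mu ∧ y = theta.
Checking each element gives: nu.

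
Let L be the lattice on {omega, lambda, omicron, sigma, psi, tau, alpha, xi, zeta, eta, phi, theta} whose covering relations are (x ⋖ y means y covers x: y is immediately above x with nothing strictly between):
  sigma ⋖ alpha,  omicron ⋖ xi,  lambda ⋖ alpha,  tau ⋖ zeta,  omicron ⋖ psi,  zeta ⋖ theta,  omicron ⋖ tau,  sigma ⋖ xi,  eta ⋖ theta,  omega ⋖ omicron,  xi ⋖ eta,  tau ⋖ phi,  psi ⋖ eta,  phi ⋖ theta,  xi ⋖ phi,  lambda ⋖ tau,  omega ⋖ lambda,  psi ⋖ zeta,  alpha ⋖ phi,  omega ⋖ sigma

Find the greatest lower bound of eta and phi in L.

Common lower bounds of {eta, phi}: omega, omicron, sigma, xi.
The greatest among these is xi.

xi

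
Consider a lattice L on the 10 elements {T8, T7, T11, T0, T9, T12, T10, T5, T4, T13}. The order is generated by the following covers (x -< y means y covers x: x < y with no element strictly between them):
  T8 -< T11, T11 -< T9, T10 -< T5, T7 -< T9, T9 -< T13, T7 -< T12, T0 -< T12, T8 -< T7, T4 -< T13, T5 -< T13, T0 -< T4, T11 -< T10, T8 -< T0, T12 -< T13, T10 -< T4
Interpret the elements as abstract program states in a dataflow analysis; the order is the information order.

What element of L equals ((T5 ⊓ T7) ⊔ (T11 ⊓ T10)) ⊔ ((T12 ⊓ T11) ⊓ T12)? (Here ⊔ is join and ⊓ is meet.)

T11

T5 ∧ T7 = T8
T11 ∧ T10 = T11
T8 ∨ T11 = T11
T12 ∧ T11 = T8
T8 ∧ T12 = T8
T11 ∨ T8 = T11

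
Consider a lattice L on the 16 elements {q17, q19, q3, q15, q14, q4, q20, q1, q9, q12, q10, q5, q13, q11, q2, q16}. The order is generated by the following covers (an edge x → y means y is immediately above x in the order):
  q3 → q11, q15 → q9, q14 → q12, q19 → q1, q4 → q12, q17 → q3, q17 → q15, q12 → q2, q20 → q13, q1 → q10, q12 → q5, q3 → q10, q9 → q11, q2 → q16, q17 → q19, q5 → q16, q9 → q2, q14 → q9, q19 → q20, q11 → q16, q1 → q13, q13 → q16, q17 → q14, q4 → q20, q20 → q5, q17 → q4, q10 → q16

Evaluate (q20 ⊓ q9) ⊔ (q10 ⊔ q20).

q16

q20 ∧ q9 = q17
q10 ∨ q20 = q16
q17 ∨ q16 = q16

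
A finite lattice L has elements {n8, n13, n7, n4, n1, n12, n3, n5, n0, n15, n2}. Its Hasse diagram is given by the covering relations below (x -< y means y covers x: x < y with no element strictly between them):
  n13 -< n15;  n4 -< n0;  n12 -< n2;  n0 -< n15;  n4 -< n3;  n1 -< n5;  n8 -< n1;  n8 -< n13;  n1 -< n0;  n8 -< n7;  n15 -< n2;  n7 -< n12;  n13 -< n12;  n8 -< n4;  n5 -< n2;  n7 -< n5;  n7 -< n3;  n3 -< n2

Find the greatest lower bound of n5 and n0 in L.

Common lower bounds of {n5, n0}: n1, n8.
The greatest among these is n1.

n1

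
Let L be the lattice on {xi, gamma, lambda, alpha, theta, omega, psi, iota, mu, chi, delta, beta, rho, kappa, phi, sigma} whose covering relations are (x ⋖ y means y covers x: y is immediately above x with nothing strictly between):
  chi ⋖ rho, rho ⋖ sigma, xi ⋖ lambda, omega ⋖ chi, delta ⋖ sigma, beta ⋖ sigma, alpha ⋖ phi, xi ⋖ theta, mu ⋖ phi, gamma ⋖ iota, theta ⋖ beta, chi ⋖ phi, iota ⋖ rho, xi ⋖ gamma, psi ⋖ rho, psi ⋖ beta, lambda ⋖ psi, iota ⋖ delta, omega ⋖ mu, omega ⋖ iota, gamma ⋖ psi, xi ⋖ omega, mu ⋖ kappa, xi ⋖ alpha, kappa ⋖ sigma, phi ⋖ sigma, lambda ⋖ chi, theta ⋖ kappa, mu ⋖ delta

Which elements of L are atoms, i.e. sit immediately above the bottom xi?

The atoms are exactly the elements that cover xi: alpha, gamma, lambda, omega, theta.

alpha, gamma, lambda, omega, theta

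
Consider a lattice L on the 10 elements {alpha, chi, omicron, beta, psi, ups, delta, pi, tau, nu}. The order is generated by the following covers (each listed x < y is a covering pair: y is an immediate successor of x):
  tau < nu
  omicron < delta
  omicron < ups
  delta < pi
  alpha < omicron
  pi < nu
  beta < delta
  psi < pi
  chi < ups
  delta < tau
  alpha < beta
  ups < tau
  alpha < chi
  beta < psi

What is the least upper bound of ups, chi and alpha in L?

Common upper bounds of {ups, chi, alpha}: nu, tau, ups.
The least among these is ups.

ups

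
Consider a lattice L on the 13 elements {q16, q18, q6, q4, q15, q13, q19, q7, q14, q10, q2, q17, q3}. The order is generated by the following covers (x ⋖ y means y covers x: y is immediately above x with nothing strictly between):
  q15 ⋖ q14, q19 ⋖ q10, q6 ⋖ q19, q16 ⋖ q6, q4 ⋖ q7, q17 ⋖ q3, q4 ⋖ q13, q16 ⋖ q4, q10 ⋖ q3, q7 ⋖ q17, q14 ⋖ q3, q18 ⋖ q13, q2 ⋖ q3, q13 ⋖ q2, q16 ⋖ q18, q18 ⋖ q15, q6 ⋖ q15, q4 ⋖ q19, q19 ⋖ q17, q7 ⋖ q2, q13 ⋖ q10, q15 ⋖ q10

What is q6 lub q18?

q15

Common upper bounds of {q6, q18}: q10, q14, q15, q3.
The least among these is q15.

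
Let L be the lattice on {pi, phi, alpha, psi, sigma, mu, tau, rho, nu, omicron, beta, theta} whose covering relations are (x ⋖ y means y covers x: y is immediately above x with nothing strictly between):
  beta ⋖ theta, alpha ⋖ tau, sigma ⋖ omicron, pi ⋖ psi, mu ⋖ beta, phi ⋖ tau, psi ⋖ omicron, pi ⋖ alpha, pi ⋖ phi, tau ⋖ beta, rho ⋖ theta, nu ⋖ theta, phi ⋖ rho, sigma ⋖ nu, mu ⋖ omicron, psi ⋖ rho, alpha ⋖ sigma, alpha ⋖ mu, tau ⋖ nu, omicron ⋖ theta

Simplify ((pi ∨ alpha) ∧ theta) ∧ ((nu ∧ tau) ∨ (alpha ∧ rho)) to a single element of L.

alpha

pi ∨ alpha = alpha
alpha ∧ theta = alpha
nu ∧ tau = tau
alpha ∧ rho = pi
tau ∨ pi = tau
alpha ∧ tau = alpha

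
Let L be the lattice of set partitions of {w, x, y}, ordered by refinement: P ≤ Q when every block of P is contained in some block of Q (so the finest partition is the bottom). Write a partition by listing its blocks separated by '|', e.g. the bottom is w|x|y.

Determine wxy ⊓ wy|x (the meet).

wy|x

Common lower bounds of {wxy, wy|x}: wy|x, w|x|y.
The greatest among these is wy|x.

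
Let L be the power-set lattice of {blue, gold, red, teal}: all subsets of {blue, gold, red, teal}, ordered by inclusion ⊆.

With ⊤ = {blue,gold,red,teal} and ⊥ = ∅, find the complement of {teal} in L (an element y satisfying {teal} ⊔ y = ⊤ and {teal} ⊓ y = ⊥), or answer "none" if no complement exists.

Need y with {teal} ∨ y = {blue,gold,red,teal} and {teal} ∧ y = ∅.
Checking each element gives: {blue,gold,red}.

{blue,gold,red}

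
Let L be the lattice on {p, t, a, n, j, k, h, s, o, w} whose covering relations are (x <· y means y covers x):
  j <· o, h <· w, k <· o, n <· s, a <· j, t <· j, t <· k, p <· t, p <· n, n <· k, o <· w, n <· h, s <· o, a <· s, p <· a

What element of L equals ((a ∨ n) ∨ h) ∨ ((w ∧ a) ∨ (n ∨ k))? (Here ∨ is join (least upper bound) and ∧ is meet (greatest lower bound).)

a ∨ n = s
s ∨ h = w
w ∧ a = a
n ∨ k = k
a ∨ k = o
w ∨ o = w

w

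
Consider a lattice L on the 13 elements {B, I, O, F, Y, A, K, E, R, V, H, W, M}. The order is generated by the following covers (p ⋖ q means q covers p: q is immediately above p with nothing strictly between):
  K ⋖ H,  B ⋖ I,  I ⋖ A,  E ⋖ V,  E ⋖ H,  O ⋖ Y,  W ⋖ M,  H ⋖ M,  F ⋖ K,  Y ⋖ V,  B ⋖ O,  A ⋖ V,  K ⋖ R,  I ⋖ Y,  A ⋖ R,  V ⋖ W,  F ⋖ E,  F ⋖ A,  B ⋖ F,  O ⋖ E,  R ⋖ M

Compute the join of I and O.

Common upper bounds of {I, O}: M, V, W, Y.
The least among these is Y.

Y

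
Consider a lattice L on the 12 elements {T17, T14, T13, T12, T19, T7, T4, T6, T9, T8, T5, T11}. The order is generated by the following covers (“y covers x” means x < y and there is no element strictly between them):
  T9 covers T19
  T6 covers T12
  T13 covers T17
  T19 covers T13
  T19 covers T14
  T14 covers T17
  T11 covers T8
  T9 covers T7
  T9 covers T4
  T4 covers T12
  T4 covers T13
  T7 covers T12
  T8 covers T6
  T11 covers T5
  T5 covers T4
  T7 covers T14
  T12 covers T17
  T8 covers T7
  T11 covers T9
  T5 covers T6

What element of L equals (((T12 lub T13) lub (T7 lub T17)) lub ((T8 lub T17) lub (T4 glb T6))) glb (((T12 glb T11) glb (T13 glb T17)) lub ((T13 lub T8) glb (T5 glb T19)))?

T12 ∨ T13 = T4
T7 ∨ T17 = T7
T4 ∨ T7 = T9
T8 ∨ T17 = T8
T4 ∧ T6 = T12
T8 ∨ T12 = T8
T9 ∨ T8 = T11
T12 ∧ T11 = T12
T13 ∧ T17 = T17
T12 ∧ T17 = T17
T13 ∨ T8 = T11
T5 ∧ T19 = T13
T11 ∧ T13 = T13
T17 ∨ T13 = T13
T11 ∧ T13 = T13

T13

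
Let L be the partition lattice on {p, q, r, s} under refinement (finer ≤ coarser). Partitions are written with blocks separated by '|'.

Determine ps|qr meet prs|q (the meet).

ps|q|r

The meet (common refinement) of ps|qr and prs|q intersects blocks pairwise, giving ps|q|r.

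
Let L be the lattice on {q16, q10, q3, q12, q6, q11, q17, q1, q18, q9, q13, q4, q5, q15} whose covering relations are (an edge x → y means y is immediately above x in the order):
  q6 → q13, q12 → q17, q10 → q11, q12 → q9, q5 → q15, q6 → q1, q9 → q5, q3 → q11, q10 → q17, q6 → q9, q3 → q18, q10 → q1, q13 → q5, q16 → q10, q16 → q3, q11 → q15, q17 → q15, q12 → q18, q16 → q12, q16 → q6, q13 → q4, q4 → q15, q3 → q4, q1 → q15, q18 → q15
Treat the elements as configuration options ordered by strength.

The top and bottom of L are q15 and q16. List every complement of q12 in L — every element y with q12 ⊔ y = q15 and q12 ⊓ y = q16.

Need y with q12 ∨ y = q15 and q12 ∧ y = q16.
Checking each element gives: q1, q11, q4.

q1, q11, q4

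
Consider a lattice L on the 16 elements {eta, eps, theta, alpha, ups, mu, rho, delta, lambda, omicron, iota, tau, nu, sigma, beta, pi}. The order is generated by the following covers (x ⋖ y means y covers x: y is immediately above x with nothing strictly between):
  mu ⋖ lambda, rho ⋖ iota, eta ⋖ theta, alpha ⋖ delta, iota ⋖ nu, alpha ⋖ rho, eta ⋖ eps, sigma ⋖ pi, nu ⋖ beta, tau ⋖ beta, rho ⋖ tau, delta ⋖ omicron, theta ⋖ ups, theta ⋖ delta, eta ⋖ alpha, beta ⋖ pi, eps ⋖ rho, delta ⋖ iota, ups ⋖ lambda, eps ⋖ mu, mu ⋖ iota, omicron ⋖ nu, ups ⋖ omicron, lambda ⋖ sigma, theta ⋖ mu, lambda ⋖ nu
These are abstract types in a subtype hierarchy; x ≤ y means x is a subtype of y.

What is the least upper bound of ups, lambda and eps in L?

lambda

Common upper bounds of {ups, lambda, eps}: beta, lambda, nu, pi, sigma.
The least among these is lambda.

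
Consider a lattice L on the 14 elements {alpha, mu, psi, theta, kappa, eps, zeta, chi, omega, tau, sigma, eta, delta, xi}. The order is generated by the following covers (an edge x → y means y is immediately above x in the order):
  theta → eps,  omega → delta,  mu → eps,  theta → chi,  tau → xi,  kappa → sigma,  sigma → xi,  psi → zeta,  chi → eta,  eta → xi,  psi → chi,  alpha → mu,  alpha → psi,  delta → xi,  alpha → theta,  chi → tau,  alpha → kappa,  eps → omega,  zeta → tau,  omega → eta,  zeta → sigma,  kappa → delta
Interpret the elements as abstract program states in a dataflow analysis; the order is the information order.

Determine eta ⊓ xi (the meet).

eta

Common lower bounds of {eta, xi}: alpha, chi, eps, eta, mu, omega, psi, theta.
The greatest among these is eta.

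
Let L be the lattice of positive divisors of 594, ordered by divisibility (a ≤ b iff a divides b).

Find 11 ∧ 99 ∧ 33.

In the divisibility order, the meet is the greatest common divisor: gcd(11, 99, 33) = 11.

11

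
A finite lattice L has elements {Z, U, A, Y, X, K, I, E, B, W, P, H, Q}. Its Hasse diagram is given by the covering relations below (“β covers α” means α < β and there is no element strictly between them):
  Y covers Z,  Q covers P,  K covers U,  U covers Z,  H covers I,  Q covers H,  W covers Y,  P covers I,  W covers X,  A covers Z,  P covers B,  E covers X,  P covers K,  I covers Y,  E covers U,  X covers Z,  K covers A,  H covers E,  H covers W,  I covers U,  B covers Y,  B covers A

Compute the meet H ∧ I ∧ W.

Y

Common lower bounds of {H, I, W}: Y, Z.
The greatest among these is Y.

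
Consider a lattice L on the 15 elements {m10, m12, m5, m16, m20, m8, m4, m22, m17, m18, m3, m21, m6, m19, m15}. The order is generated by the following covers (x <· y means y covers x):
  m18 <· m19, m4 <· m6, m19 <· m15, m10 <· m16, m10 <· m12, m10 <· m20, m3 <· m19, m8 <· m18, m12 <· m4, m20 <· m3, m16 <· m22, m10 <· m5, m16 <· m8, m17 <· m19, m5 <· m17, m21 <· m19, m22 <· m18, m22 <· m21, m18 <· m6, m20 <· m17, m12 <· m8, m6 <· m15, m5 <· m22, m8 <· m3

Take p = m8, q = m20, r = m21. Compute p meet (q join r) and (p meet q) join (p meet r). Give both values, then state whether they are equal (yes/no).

m8; m16; no

q join r = m19, so p meet (q join r) = m8 meet m19 = m8.
p meet q = m10 and p meet r = m16, so (p meet q) join (p meet r) = m10 join m16 = m16.
Equal: no.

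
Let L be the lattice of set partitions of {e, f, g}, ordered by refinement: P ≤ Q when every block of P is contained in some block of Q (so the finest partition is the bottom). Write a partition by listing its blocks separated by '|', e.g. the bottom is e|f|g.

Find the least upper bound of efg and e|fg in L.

efg

Common upper bounds of {efg, e|fg}: efg.
The least among these is efg.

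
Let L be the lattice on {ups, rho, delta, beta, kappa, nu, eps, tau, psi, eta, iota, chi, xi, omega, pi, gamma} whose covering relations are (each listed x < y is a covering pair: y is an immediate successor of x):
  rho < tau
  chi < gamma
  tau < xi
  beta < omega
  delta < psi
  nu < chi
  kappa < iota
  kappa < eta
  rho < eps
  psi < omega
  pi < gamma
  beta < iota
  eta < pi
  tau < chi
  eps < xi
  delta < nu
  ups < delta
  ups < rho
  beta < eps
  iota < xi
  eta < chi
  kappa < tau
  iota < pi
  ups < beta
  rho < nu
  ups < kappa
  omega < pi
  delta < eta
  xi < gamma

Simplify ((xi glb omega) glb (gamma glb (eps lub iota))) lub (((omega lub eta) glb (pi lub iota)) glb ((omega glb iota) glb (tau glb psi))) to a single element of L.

xi ∧ omega = beta
eps ∨ iota = xi
gamma ∧ xi = xi
beta ∧ xi = beta
omega ∨ eta = pi
pi ∨ iota = pi
pi ∧ pi = pi
omega ∧ iota = beta
tau ∧ psi = ups
beta ∧ ups = ups
pi ∧ ups = ups
beta ∨ ups = beta

beta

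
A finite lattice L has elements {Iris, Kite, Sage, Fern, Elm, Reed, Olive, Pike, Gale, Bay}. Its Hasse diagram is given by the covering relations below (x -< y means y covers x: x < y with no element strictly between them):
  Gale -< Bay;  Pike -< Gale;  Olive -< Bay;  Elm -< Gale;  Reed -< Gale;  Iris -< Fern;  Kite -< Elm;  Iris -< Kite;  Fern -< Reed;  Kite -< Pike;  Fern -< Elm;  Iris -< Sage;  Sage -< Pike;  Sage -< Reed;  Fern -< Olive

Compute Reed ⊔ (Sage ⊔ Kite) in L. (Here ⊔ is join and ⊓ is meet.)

Sage ∨ Kite = Pike
Reed ∨ Pike = Gale

Gale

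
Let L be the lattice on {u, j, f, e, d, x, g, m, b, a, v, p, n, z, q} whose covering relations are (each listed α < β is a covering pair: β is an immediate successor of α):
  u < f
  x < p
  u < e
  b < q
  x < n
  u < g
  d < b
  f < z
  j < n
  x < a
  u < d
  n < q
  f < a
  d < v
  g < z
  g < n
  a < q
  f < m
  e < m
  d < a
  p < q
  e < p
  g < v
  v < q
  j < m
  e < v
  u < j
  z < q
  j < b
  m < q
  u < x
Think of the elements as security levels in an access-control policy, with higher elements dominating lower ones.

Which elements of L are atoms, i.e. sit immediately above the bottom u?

The atoms are exactly the elements that cover u: d, e, f, g, j, x.

d, e, f, g, j, x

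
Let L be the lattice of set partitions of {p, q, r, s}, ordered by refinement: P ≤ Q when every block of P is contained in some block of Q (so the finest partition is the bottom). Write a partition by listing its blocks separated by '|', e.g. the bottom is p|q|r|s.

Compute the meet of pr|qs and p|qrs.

p|qs|r

Common lower bounds of {pr|qs, p|qrs}: p|qs|r, p|q|r|s.
The greatest among these is p|qs|r.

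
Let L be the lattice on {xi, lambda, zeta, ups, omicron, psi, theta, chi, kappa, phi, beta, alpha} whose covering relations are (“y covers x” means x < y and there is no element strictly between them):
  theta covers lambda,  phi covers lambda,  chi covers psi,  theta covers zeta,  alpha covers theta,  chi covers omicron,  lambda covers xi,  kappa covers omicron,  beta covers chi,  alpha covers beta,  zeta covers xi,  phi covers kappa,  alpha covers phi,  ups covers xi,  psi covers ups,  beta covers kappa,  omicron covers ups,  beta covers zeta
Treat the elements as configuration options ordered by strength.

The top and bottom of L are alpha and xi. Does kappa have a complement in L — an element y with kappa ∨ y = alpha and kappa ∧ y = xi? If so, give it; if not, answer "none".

Need y with kappa ∨ y = alpha and kappa ∧ y = xi.
Checking each element gives: theta.

theta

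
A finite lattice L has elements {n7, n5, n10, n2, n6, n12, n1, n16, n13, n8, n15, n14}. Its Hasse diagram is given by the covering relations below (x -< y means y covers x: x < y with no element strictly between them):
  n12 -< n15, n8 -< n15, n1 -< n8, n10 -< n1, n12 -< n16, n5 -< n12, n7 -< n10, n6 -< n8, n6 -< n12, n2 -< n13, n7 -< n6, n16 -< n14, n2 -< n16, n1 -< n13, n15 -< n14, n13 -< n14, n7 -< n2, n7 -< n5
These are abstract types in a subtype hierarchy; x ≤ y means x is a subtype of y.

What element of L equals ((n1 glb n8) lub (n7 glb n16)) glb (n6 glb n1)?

n7

n1 ∧ n8 = n1
n7 ∧ n16 = n7
n1 ∨ n7 = n1
n6 ∧ n1 = n7
n1 ∧ n7 = n7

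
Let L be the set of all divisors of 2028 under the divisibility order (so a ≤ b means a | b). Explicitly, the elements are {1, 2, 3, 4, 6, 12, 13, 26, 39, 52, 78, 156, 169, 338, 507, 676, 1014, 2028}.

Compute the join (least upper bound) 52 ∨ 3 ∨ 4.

In the divisibility order, the join is the least common multiple: lcm(52, 3, 4) = 156.

156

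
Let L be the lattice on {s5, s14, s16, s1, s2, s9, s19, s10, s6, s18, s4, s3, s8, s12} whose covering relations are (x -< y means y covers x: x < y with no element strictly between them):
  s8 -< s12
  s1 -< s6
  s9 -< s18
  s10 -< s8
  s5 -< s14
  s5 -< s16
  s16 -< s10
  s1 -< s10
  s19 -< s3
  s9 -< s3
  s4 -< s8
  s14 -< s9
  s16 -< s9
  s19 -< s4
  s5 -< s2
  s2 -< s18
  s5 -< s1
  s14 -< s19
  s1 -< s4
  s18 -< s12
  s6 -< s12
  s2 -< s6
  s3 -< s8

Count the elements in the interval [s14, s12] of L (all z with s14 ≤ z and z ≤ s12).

The interval [s14, s12] = {s12, s14, s18, s19, s3, s4, s8, s9}, which has 8 elements.

8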